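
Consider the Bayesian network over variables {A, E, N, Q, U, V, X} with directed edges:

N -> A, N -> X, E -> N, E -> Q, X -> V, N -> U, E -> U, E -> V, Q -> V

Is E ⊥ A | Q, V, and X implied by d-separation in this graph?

We examine all 4 paths between E and A:
  1. E → U ← N → A — U:collider[blocks]; N:fork[open] ⇒ blocked
  2. E → V ← X ← N → A — V:collider[open]; X:chain[blocks]; N:fork[open] ⇒ blocked
  3. E → Q → V ← X ← N → A — Q:chain[blocks]; V:collider[open]; X:chain[blocks]; N:fork[open] ⇒ blocked
  4. E → N → A — N:chain[open] ⇒ active
Because an active path exists, E and A are not d-separated.

No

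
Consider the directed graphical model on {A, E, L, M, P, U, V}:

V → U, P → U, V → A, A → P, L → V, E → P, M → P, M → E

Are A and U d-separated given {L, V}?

We examine all 2 paths between A and U:
  1. A → P → U — P:chain[open] ⇒ active
  2. A ← V → U — V:fork[blocks] ⇒ blocked
At least one path is unblocked, so d-separation fails.

No — A and U are not d-separated given {L, V}.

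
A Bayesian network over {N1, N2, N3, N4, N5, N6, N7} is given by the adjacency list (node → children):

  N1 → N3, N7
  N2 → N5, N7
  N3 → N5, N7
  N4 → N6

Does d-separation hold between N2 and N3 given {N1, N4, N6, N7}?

No — N2 and N3 are not d-separated given {N1, N4, N6, N7}.

Enumerating the 3 paths from N2 to N3 and testing each for blocking by {N1, N4, N6, N7}:
Path 1: N2 → N5 ← N3
  N5 is a collider here and neither N5 nor any of its descendants is conditioned on, so the collider stays closed — the path is blocked at N5.
Path 2: N2 → N7 ← N3
  N7 is a collider and N7 is conditioned on, which opens it — no node blocks this path, so it is active.
Path 3: N2 → N7 ← N1 → N3
  N1 is a fork here and N1 is conditioned on, so the path is blocked at N1.
At least one path is unblocked, so d-separation fails.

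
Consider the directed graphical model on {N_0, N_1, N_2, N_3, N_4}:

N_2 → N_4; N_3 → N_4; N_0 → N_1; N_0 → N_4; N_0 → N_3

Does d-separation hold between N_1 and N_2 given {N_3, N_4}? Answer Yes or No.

We examine all 2 paths between N_1 and N_2:
  1. N_1 ← N_0 → N_4 ← N_2 — N_0:fork[open]; N_4:collider[open] ⇒ active
  2. N_1 ← N_0 → N_3 → N_4 ← N_2 — N_0:fork[open]; N_3:chain[blocks]; N_4:collider[open] ⇒ blocked
Since the path N_1 ← N_0 → N_4 ← N_2 is active, N_1 and N_2 are not d-separated given {N_3, N_4}.

No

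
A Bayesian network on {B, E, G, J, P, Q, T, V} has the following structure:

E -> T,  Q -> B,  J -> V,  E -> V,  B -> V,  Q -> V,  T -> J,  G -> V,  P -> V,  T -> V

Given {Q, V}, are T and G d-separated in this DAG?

3 paths connect T and G; each must be blocked for d-separation to hold:
Path 1: T → J → V ← G
  J is a chain and J is not conditioned on; V is a collider and V is conditioned on, which opens it — no node blocks this path, so it is active.
Path 2: T ← E → V ← G
  E is a fork and E is not conditioned on; V is a collider and V is conditioned on, which opens it — no node blocks this path, so it is active.
Path 3: T → V ← G
  V is a collider and V is conditioned on, which opens it — no node blocks this path, so it is active.
Since the path T → J → V ← G is active, T and G are not d-separated given {Q, V}.

No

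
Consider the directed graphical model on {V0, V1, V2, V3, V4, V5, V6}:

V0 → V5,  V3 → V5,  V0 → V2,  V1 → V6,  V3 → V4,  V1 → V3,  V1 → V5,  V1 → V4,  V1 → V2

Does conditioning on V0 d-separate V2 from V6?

Enumerating the 4 paths from V2 to V6 and testing each for blocking by {V0}:
Path 1: V2 ← V0 → V5 ← V3 → V4 ← V1 → V6
  V0 is a fork here and V0 is conditioned on, so the path is blocked at V0.
Path 2: V2 ← V0 → V5 ← V3 ← V1 → V6
  V0 is a fork here and V0 is conditioned on, so the path is blocked at V0.
Path 3: V2 ← V0 → V5 ← V1 → V6
  V0 is a fork here and V0 is conditioned on, so the path is blocked at V0.
Path 4: V2 ← V1 → V6
  V1 is a fork and V1 is not conditioned on — no node blocks this path, so it is active.
At least one path is unblocked, so d-separation fails.

No — V2 and V6 are not d-separated given {V0}.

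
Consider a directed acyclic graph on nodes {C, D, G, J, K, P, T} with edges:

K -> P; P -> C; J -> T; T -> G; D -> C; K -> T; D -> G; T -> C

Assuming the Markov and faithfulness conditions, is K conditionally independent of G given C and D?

We examine all 4 paths between K and G:
Path 1: K → T → G
  T is a chain and T is not conditioned on — no node blocks this path, so it is active.
Path 2: K → T → C ← D → G
  D is a fork here and D is conditioned on, so the path is blocked at D.
Path 3: K → P → C ← T → G
  P is a chain and P is not conditioned on; C is a collider and C is conditioned on, which opens it; T is a fork and T is not conditioned on — no node blocks this path, so it is active.
Path 4: K → P → C ← D → G
  D is a fork here and D is conditioned on, so the path is blocked at D.
Because an active path exists, K and G are not d-separated.

No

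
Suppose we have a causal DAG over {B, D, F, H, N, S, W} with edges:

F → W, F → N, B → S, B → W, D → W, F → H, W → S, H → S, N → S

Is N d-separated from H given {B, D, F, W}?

Yes — N and H are d-separated given {B, D, F, W}.

There are 6 undirected paths between N and H; checking each against the conditioning set {B, D, F, W}:
Path 1: N ← F → W ← B → S ← H
  F is a fork here and F is conditioned on, so the path is blocked at F.
Path 2: N ← F → W → S ← H
  F is a fork here and F is conditioned on, so the path is blocked at F.
Path 3: N ← F → H
  F is a fork here and F is conditioned on, so the path is blocked at F.
Path 4: N → S ← W ← F → H
  S is a collider here and neither S nor any of its descendants is conditioned on, so the collider stays closed — the path is blocked at S.
Path 5: N → S ← B → W ← F → H
  S is a collider here and neither S nor any of its descendants is conditioned on, so the collider stays closed — the path is blocked at S.
Path 6: N → S ← H
  S is a collider here and neither S nor any of its descendants is conditioned on, so the collider stays closed — the path is blocked at S.
Every path is blocked, so N and H are d-separated given {B, D, F, W}.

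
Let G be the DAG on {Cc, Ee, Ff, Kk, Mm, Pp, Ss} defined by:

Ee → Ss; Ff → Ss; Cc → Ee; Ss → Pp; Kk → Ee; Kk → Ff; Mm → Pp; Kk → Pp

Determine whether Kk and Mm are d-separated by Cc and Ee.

There are 3 undirected paths between Kk and Mm; checking each against the conditioning set {Cc, Ee}:
Path 1: Kk → Ee → Ss → Pp ← Mm
  Ee is a chain here and Ee is conditioned on, so the path is blocked at Ee.
Path 2: Kk → Ff → Ss → Pp ← Mm
  Pp is a collider here and neither Pp nor any of its descendants is conditioned on, so the collider stays closed — the path is blocked at Pp.
Path 3: Kk → Pp ← Mm
  Pp is a collider here and neither Pp nor any of its descendants is conditioned on, so the collider stays closed — the path is blocked at Pp.
All paths are blocked; Kk ⊥ Mm | {Cc, Ee} holds.

Yes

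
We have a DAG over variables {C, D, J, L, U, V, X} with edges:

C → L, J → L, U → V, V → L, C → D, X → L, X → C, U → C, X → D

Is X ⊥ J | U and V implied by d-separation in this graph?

Yes — X and J are d-separated given {U, V}.

There are 5 undirected paths between X and J; checking each against the conditioning set {U, V}:
Path 1: X → L ← J
  L is a collider here and neither L nor any of its descendants is conditioned on, so the collider stays closed — the path is blocked at L.
Path 2: X → D ← C ← U → V → L ← J
  D is a collider here and neither D nor any of its descendants is conditioned on, so the collider stays closed — the path is blocked at D.
Path 3: X → D ← C → L ← J
  D is a collider here and neither D nor any of its descendants is conditioned on, so the collider stays closed — the path is blocked at D.
Path 4: X → C ← U → V → L ← J
  C is a collider here and neither C nor any of its descendants is conditioned on, so the collider stays closed — the path is blocked at C.
Path 5: X → C → L ← J
  L is a collider here and neither L nor any of its descendants is conditioned on, so the collider stays closed — the path is blocked at L.
All paths are blocked; X ⊥ J | {U, V} holds.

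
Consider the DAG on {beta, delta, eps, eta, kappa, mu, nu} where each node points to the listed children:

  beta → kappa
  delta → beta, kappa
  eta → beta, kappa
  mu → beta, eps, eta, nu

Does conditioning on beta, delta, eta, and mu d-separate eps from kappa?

Yes

There are 6 undirected paths between eps and kappa; checking each against the conditioning set {beta, delta, eta, mu}:
Path 1: eps ← mu → eta → beta ← delta → kappa
  mu is a fork here and mu is conditioned on, so the path is blocked at mu.
Path 2: eps ← mu → eta → beta → kappa
  mu is a fork here and mu is conditioned on, so the path is blocked at mu.
Path 3: eps ← mu → eta → kappa
  mu is a fork here and mu is conditioned on, so the path is blocked at mu.
Path 4: eps ← mu → beta ← eta → kappa
  mu is a fork here and mu is conditioned on, so the path is blocked at mu.
Path 5: eps ← mu → beta ← delta → kappa
  mu is a fork here and mu is conditioned on, so the path is blocked at mu.
Path 6: eps ← mu → beta → kappa
  mu is a fork here and mu is conditioned on, so the path is blocked at mu.
All paths are blocked; eps ⊥ kappa | {beta, delta, eta, mu} holds.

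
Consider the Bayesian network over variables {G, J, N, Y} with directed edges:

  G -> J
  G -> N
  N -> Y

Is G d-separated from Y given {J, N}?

Yes — G and Y are d-separated given {J, N}.

Only one path connects G and Y:
Path 1: G → N → Y
  N is a chain here and N is conditioned on, so the path is blocked at N.
Every path is blocked, so G and Y are d-separated given {J, N}.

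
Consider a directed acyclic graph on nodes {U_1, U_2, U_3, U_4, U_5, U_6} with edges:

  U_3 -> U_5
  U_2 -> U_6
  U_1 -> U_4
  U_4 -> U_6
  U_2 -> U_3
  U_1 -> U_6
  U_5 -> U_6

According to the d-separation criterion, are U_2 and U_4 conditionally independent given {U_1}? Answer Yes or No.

Yes

4 paths connect U_2 and U_4; each must be blocked for d-separation to hold:
Path 1: U_2 → U_6 ← U_4
  U_6 is a collider here and neither U_6 nor any of its descendants is conditioned on, so the collider stays closed — the path is blocked at U_6.
Path 2: U_2 → U_6 ← U_1 → U_4
  U_6 is a collider here and neither U_6 nor any of its descendants is conditioned on, so the collider stays closed — the path is blocked at U_6.
Path 3: U_2 → U_3 → U_5 → U_6 ← U_4
  U_6 is a collider here and neither U_6 nor any of its descendants is conditioned on, so the collider stays closed — the path is blocked at U_6.
Path 4: U_2 → U_3 → U_5 → U_6 ← U_1 → U_4
  U_6 is a collider here and neither U_6 nor any of its descendants is conditioned on, so the collider stays closed — the path is blocked at U_6.
Every path is blocked, so U_2 and U_4 are d-separated given {U_1}.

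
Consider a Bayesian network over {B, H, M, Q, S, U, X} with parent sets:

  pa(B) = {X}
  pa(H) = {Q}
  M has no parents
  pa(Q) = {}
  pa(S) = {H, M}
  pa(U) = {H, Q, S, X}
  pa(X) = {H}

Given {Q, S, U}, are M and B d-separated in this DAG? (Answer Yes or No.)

6 paths connect M and B; each must be blocked for d-separation to hold:
Path 1: M → S → U ← X → B
  S is a chain here and S is conditioned on, so the path is blocked at S.
Path 2: M → S → U ← H → X → B
  S is a chain here and S is conditioned on, so the path is blocked at S.
Path 3: M → S → U ← Q → H → X → B
  S is a chain here and S is conditioned on, so the path is blocked at S.
Path 4: M → S ← H → U ← X → B
  S is a collider and S is conditioned on, which opens it; H is a fork and H is not conditioned on; U is a collider and U is conditioned on, which opens it; X is a fork and X is not conditioned on — no node blocks this path, so it is active.
Path 5: M → S ← H → X → B
  S is a collider and S is conditioned on, which opens it; H is a fork and H is not conditioned on; X is a chain and X is not conditioned on — no node blocks this path, so it is active.
Path 6: M → S ← H ← Q → U ← X → B
  Q is a fork here and Q is conditioned on, so the path is blocked at Q.
At least one path is unblocked, so d-separation fails.

No — M and B are not d-separated given {Q, S, U}.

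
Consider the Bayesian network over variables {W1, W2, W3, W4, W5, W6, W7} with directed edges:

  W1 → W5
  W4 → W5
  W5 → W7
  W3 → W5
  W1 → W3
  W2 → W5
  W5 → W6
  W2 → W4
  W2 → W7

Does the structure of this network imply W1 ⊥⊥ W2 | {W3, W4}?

6 paths connect W1 and W2; each must be blocked for d-separation to hold:
  1. W1 → W5 → W7 ← W2 — W5:chain[open]; W7:collider[blocks] ⇒ blocked
  2. W1 → W5 ← W4 ← W2 — W5:collider[blocks]; W4:chain[blocks] ⇒ blocked
  3. W1 → W5 ← W2 — W5:collider[blocks] ⇒ blocked
  4. W1 → W3 → W5 → W7 ← W2 — W3:chain[blocks]; W5:chain[open]; W7:collider[blocks] ⇒ blocked
  5. W1 → W3 → W5 ← W4 ← W2 — W3:chain[blocks]; W5:collider[blocks]; W4:chain[blocks] ⇒ blocked
  6. W1 → W3 → W5 ← W2 — W3:chain[blocks]; W5:collider[blocks] ⇒ blocked
Since every path is blocked, d-separation holds.

Yes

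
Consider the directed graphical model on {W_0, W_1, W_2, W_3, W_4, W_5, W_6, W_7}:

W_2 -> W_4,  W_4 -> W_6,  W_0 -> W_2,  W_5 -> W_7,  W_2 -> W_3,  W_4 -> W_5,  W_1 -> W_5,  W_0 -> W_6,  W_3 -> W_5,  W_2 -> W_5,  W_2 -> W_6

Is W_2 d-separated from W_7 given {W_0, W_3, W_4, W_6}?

We examine all 5 paths between W_2 and W_7:
Path 1: W_2 → W_3 → W_5 → W_7
  W_3 is a chain here and W_3 is conditioned on, so the path is blocked at W_3.
Path 2: W_2 ← W_0 → W_6 ← W_4 → W_5 → W_7
  W_0 is a fork here and W_0 is conditioned on, so the path is blocked at W_0.
Path 3: W_2 → W_5 → W_7
  W_5 is a chain and W_5 is not conditioned on — no node blocks this path, so it is active.
Path 4: W_2 → W_4 → W_5 → W_7
  W_4 is a chain here and W_4 is conditioned on, so the path is blocked at W_4.
Path 5: W_2 → W_6 ← W_4 → W_5 → W_7
  W_4 is a fork here and W_4 is conditioned on, so the path is blocked at W_4.
At least one path is unblocked, so d-separation fails.

No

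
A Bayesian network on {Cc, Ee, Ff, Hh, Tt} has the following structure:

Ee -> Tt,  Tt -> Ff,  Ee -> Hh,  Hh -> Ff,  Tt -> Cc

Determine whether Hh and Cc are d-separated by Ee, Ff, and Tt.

There are 2 undirected paths between Hh and Cc; checking each against the conditioning set {Ee, Ff, Tt}:
Path 1: Hh → Ff ← Tt → Cc
  Tt is a fork here and Tt is conditioned on, so the path is blocked at Tt.
Path 2: Hh ← Ee → Tt → Cc
  Ee is a fork here and Ee is conditioned on, so the path is blocked at Ee.
Since every path is blocked, d-separation holds.

Yes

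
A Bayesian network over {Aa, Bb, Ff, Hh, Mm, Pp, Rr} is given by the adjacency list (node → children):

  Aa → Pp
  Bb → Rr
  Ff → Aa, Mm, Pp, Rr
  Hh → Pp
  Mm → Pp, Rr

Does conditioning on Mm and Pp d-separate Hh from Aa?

No

4 paths connect Hh and Aa; each must be blocked for d-separation to hold:
  1. Hh → Pp ← Mm → Rr ← Ff → Aa — Pp:collider[open]; Mm:fork[blocks]; Rr:collider[blocks]; Ff:fork[open] ⇒ blocked
  2. Hh → Pp ← Mm ← Ff → Aa — Pp:collider[open]; Mm:chain[blocks]; Ff:fork[open] ⇒ blocked
  3. Hh → Pp ← Aa — Pp:collider[open] ⇒ active
  4. Hh → Pp ← Ff → Aa — Pp:collider[open]; Ff:fork[open] ⇒ active
At least one path is unblocked, so d-separation fails.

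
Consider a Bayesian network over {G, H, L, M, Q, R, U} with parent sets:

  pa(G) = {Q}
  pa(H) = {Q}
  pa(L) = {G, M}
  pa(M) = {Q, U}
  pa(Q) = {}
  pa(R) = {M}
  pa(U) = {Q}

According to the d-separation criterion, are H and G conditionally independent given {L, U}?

No

3 paths connect H and G; each must be blocked for d-separation to hold:
Path 1: H ← Q → U → M → L ← G
  U is a chain here and U is conditioned on, so the path is blocked at U.
Path 2: H ← Q → M → L ← G
  Q is a fork and Q is not conditioned on; M is a chain and M is not conditioned on; L is a collider and L is conditioned on, which opens it — no node blocks this path, so it is active.
Path 3: H ← Q → G
  Q is a fork and Q is not conditioned on — no node blocks this path, so it is active.
At least one path is unblocked, so d-separation fails.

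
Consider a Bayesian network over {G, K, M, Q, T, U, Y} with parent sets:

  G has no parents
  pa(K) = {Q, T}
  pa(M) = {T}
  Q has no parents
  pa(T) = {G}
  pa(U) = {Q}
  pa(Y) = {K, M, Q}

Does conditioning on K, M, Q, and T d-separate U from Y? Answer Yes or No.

We examine all 3 paths between U and Y:
Path 1: U ← Q → K → Y
  Q is a fork here and Q is conditioned on, so the path is blocked at Q.
Path 2: U ← Q → K ← T → M → Y
  Q is a fork here and Q is conditioned on, so the path is blocked at Q.
Path 3: U ← Q → Y
  Q is a fork here and Q is conditioned on, so the path is blocked at Q.
Every path is blocked, so U and Y are d-separated given {K, M, Q, T}.

Yes — U and Y are d-separated given {K, M, Q, T}.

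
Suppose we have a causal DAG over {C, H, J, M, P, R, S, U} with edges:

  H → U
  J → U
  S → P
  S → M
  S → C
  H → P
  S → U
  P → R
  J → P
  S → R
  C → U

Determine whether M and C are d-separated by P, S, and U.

We examine all 6 paths between M and C:
Path 1: M ← S → U ← C
  S is a fork here and S is conditioned on, so the path is blocked at S.
Path 2: M ← S → P ← H → U ← C
  S is a fork here and S is conditioned on, so the path is blocked at S.
Path 3: M ← S → P ← J → U ← C
  S is a fork here and S is conditioned on, so the path is blocked at S.
Path 4: M ← S → C
  S is a fork here and S is conditioned on, so the path is blocked at S.
Path 5: M ← S → R ← P ← H → U ← C
  S is a fork here and S is conditioned on, so the path is blocked at S.
Path 6: M ← S → R ← P ← J → U ← C
  S is a fork here and S is conditioned on, so the path is blocked at S.
Every path is blocked, so M and C are d-separated given {P, S, U}.

Yes — M and C are d-separated given {P, S, U}.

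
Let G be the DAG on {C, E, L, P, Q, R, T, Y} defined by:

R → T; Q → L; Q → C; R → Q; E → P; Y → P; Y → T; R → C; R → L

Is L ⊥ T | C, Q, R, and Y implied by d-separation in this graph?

Yes — L and T are d-separated given {C, Q, R, Y}.

We examine all 3 paths between L and T:
  1. L ← Q → C ← R → T — Q:fork[blocks]; C:collider[open]; R:fork[blocks] ⇒ blocked
  2. L ← Q ← R → T — Q:chain[blocks]; R:fork[blocks] ⇒ blocked
  3. L ← R → T — R:fork[blocks] ⇒ blocked
Every path is blocked, so L and T are d-separated given {C, Q, R, Y}.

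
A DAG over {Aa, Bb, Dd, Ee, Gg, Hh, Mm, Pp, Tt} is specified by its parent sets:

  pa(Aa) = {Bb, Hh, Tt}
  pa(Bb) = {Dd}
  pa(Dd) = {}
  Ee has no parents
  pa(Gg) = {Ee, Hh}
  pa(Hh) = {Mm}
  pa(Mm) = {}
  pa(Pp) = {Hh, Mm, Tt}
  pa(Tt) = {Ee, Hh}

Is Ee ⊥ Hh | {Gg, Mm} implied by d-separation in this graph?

No

5 paths connect Ee and Hh; each must be blocked for d-separation to hold:
Path 1: Ee → Gg ← Hh
  Gg is a collider and Gg is conditioned on, which opens it — no node blocks this path, so it is active.
Path 2: Ee → Tt → Pp ← Mm → Hh
  Pp is a collider here and neither Pp nor any of its descendants is conditioned on, so the collider stays closed — the path is blocked at Pp.
Path 3: Ee → Tt → Pp ← Hh
  Pp is a collider here and neither Pp nor any of its descendants is conditioned on, so the collider stays closed — the path is blocked at Pp.
Path 4: Ee → Tt → Aa ← Hh
  Aa is a collider here and neither Aa nor any of its descendants is conditioned on, so the collider stays closed — the path is blocked at Aa.
Path 5: Ee → Tt ← Hh
  Tt is a collider here and neither Tt nor any of its descendants is conditioned on, so the collider stays closed — the path is blocked at Tt.
Since the path Ee → Gg ← Hh is active, Ee and Hh are not d-separated given {Gg, Mm}.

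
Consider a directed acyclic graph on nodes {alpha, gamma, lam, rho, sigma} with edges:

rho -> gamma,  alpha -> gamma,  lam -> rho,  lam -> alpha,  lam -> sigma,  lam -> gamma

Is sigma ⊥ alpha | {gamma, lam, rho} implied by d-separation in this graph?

Yes

Enumerating the 3 paths from sigma to alpha and testing each for blocking by {gamma, lam, rho}:
Path 1: sigma ← lam → gamma ← alpha
  lam is a fork here and lam is conditioned on, so the path is blocked at lam.
Path 2: sigma ← lam → alpha
  lam is a fork here and lam is conditioned on, so the path is blocked at lam.
Path 3: sigma ← lam → rho → gamma ← alpha
  lam is a fork here and lam is conditioned on, so the path is blocked at lam.
Since every path is blocked, d-separation holds.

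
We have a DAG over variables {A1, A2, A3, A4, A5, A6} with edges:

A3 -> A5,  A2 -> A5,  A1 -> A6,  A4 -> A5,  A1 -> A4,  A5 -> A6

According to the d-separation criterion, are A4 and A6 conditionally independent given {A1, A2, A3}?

2 paths connect A4 and A6; each must be blocked for d-separation to hold:
Path 1: A4 → A5 → A6
  A5 is a chain and A5 is not conditioned on — no node blocks this path, so it is active.
Path 2: A4 ← A1 → A6
  A1 is a fork here and A1 is conditioned on, so the path is blocked at A1.
Since the path A4 → A5 → A6 is active, A4 and A6 are not d-separated given {A1, A2, A3}.

No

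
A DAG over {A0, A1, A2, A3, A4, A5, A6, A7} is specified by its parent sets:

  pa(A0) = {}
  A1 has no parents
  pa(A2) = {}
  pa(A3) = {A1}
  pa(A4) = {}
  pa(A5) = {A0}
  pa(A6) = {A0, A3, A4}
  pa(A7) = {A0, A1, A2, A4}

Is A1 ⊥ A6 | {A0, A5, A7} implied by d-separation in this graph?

No

We examine all 3 paths between A1 and A6:
Path 1: A1 → A3 → A6
  A3 is a chain and A3 is not conditioned on — no node blocks this path, so it is active.
Path 2: A1 → A7 ← A4 → A6
  A7 is a collider and A7 is conditioned on, which opens it; A4 is a fork and A4 is not conditioned on — no node blocks this path, so it is active.
Path 3: A1 → A7 ← A0 → A6
  A0 is a fork here and A0 is conditioned on, so the path is blocked at A0.
Since the path A1 → A3 → A6 is active, A1 and A6 are not d-separated given {A0, A5, A7}.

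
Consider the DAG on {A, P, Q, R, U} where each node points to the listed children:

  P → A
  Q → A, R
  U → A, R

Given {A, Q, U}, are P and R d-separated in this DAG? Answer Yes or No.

Yes

We examine all 2 paths between P and R:
  1. P → A ← U → R — A:collider[open]; U:fork[blocks] ⇒ blocked
  2. P → A ← Q → R — A:collider[open]; Q:fork[blocks] ⇒ blocked
Since every path is blocked, d-separation holds.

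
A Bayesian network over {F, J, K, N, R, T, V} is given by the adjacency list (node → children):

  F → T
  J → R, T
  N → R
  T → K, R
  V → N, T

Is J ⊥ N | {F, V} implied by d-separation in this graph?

We examine all 4 paths between J and N:
Path 1: J → R ← N
  R is a collider here and neither R nor any of its descendants is conditioned on, so the collider stays closed — the path is blocked at R.
Path 2: J → R ← T ← V → N
  R is a collider here and neither R nor any of its descendants is conditioned on, so the collider stays closed — the path is blocked at R.
Path 3: J → T → R ← N
  R is a collider here and neither R nor any of its descendants is conditioned on, so the collider stays closed — the path is blocked at R.
Path 4: J → T ← V → N
  T is a collider here and neither T nor any of its descendants is conditioned on, so the collider stays closed — the path is blocked at T.
All paths are blocked; J ⊥ N | {F, V} holds.

Yes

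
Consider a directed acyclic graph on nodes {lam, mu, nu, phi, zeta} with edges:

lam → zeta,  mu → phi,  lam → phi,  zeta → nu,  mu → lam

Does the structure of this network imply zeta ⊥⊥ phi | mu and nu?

We examine all 2 paths between zeta and phi:
Path 1: zeta ← lam ← mu → phi
  mu is a fork here and mu is conditioned on, so the path is blocked at mu.
Path 2: zeta ← lam → phi
  lam is a fork and lam is not conditioned on — no node blocks this path, so it is active.
Since the path zeta ← lam → phi is active, zeta and phi are not d-separated given {mu, nu}.

No — zeta and phi are not d-separated given {mu, nu}.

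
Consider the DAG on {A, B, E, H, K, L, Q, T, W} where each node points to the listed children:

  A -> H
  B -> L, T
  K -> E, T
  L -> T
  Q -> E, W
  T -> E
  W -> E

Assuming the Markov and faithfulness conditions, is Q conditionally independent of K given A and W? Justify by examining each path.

Yes — Q and K are d-separated given {A, W}.

There are 4 undirected paths between Q and K; checking each against the conditioning set {A, W}:
Path 1: Q → E ← T ← K
  E is a collider here and neither E nor any of its descendants is conditioned on, so the collider stays closed — the path is blocked at E.
Path 2: Q → E ← K
  E is a collider here and neither E nor any of its descendants is conditioned on, so the collider stays closed — the path is blocked at E.
Path 3: Q → W → E ← T ← K
  W is a chain here and W is conditioned on, so the path is blocked at W.
Path 4: Q → W → E ← K
  W is a chain here and W is conditioned on, so the path is blocked at W.
Every path is blocked, so Q and K are d-separated given {A, W}.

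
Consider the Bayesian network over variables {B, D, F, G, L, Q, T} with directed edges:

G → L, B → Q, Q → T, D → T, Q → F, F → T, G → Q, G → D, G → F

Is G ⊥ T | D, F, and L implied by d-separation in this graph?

There are 5 undirected paths between G and T; checking each against the conditioning set {D, F, L}:
  1. G → Q → T — Q:chain[open] ⇒ active
  2. G → Q → F → T — Q:chain[open]; F:chain[blocks] ⇒ blocked
  3. G → D → T — D:chain[blocks] ⇒ blocked
  4. G → F ← Q → T — F:collider[open]; Q:fork[open] ⇒ active
  5. G → F → T — F:chain[blocks] ⇒ blocked
At least one path is unblocked, so d-separation fails.

No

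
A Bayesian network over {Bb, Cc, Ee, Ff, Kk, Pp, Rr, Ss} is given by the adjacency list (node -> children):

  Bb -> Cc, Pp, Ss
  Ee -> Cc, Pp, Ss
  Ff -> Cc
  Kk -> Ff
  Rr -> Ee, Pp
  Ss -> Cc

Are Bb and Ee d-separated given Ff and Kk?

Enumerating the 6 paths from Bb to Ee and testing each for blocking by {Ff, Kk}:
  1. Bb → Cc ← Ee — Cc:collider[blocks] ⇒ blocked
  2. Bb → Cc ← Ss ← Ee — Cc:collider[blocks]; Ss:chain[open] ⇒ blocked
  3. Bb → Pp ← Ee — Pp:collider[blocks] ⇒ blocked
  4. Bb → Pp ← Rr → Ee — Pp:collider[blocks]; Rr:fork[open] ⇒ blocked
  5. Bb → Ss ← Ee — Ss:collider[blocks] ⇒ blocked
  6. Bb → Ss → Cc ← Ee — Ss:chain[open]; Cc:collider[blocks] ⇒ blocked
All paths are blocked; Bb ⊥ Ee | {Ff, Kk} holds.

Yes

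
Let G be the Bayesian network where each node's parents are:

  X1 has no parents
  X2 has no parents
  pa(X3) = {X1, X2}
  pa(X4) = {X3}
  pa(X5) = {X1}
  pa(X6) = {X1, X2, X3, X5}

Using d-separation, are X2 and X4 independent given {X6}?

No — X2 and X4 are not d-separated given {X6}.

There are 4 undirected paths between X2 and X4; checking each against the conditioning set {X6}:
Path 1: X2 → X6 ← X1 → X3 → X4
  X6 is a collider and X6 is conditioned on, which opens it; X1 is a fork and X1 is not conditioned on; X3 is a chain and X3 is not conditioned on — no node blocks this path, so it is active.
Path 2: X2 → X6 ← X5 ← X1 → X3 → X4
  X6 is a collider and X6 is conditioned on, which opens it; X5 is a chain and X5 is not conditioned on; X1 is a fork and X1 is not conditioned on; X3 is a chain and X3 is not conditioned on — no node blocks this path, so it is active.
Path 3: X2 → X6 ← X3 → X4
  X6 is a collider and X6 is conditioned on, which opens it; X3 is a fork and X3 is not conditioned on — no node blocks this path, so it is active.
Path 4: X2 → X3 → X4
  X3 is a chain and X3 is not conditioned on — no node blocks this path, so it is active.
At least one path is unblocked, so d-separation fails.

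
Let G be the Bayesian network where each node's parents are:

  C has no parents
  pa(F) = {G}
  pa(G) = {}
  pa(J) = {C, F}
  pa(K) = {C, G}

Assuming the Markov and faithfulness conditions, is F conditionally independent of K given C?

No

Enumerating the 2 paths from F to K and testing each for blocking by {C}:
Path 1: F ← G → K
  G is a fork and G is not conditioned on — no node blocks this path, so it is active.
Path 2: F → J ← C → K
  J is a collider here and neither J nor any of its descendants is conditioned on, so the collider stays closed — the path is blocked at J.
Since the path F ← G → K is active, F and K are not d-separated given {C}.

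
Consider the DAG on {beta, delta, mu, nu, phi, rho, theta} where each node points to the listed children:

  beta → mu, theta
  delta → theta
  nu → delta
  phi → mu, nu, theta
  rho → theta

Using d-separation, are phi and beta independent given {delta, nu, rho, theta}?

3 paths connect phi and beta; each must be blocked for d-separation to hold:
  1. phi → nu → delta → theta ← beta — nu:chain[blocks]; delta:chain[blocks]; theta:collider[open] ⇒ blocked
  2. phi → mu ← beta — mu:collider[blocks] ⇒ blocked
  3. phi → theta ← beta — theta:collider[open] ⇒ active
Because an active path exists, phi and beta are not d-separated.

No — phi and beta are not d-separated given {delta, nu, rho, theta}.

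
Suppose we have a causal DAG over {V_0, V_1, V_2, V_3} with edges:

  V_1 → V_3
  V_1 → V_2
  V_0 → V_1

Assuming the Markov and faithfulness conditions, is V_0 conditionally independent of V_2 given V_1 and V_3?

Only one path connects V_0 and V_2:
  1. V_0 → V_1 → V_2 — V_1:chain[blocks] ⇒ blocked
Since every path is blocked, d-separation holds.

Yes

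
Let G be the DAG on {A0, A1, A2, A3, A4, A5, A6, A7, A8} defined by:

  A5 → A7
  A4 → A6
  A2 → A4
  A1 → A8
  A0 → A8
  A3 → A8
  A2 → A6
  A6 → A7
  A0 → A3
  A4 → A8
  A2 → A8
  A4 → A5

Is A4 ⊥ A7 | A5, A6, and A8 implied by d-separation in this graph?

There are 4 undirected paths between A4 and A7; checking each against the conditioning set {A5, A6, A8}:
Path 1: A4 → A5 → A7
  A5 is a chain here and A5 is conditioned on, so the path is blocked at A5.
Path 2: A4 → A6 → A7
  A6 is a chain here and A6 is conditioned on, so the path is blocked at A6.
Path 3: A4 → A8 ← A2 → A6 → A7
  A6 is a chain here and A6 is conditioned on, so the path is blocked at A6.
Path 4: A4 ← A2 → A6 → A7
  A6 is a chain here and A6 is conditioned on, so the path is blocked at A6.
All paths are blocked; A4 ⊥ A7 | {A5, A6, A8} holds.

Yes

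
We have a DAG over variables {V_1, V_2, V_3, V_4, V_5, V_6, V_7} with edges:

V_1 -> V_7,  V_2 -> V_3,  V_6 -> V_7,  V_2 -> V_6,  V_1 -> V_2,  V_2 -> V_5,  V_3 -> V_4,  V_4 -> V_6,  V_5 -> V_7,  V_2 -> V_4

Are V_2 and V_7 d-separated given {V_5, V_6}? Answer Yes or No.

We examine all 5 paths between V_2 and V_7:
  1. V_2 ← V_1 → V_7 — V_1:fork[open] ⇒ active
  2. V_2 → V_3 → V_4 → V_6 → V_7 — V_3:chain[open]; V_4:chain[open]; V_6:chain[blocks] ⇒ blocked
  3. V_2 → V_6 → V_7 — V_6:chain[blocks] ⇒ blocked
  4. V_2 → V_4 → V_6 → V_7 — V_4:chain[open]; V_6:chain[blocks] ⇒ blocked
  5. V_2 → V_5 → V_7 — V_5:chain[blocks] ⇒ blocked
Because an active path exists, V_2 and V_7 are not d-separated.

No — V_2 and V_7 are not d-separated given {V_5, V_6}.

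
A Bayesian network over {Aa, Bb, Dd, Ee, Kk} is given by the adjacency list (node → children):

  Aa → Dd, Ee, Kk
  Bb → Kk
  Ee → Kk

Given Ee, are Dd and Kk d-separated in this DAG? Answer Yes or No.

No — Dd and Kk are not d-separated given {Ee}.

There are 2 undirected paths between Dd and Kk; checking each against the conditioning set {Ee}:
Path 1: Dd ← Aa → Ee → Kk
  Ee is a chain here and Ee is conditioned on, so the path is blocked at Ee.
Path 2: Dd ← Aa → Kk
  Aa is a fork and Aa is not conditioned on — no node blocks this path, so it is active.
At least one path is unblocked, so d-separation fails.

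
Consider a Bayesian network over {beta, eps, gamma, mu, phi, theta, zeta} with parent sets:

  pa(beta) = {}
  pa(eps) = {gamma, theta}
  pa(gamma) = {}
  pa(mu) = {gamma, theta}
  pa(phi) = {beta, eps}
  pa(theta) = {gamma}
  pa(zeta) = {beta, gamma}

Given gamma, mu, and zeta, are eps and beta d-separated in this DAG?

4 paths connect eps and beta; each must be blocked for d-separation to hold:
Path 1: eps ← gamma → zeta ← beta
  gamma is a fork here and gamma is conditioned on, so the path is blocked at gamma.
Path 2: eps → phi ← beta
  phi is a collider here and neither phi nor any of its descendants is conditioned on, so the collider stays closed — the path is blocked at phi.
Path 3: eps ← theta ← gamma → zeta ← beta
  gamma is a fork here and gamma is conditioned on, so the path is blocked at gamma.
Path 4: eps ← theta → mu ← gamma → zeta ← beta
  gamma is a fork here and gamma is conditioned on, so the path is blocked at gamma.
Every path is blocked, so eps and beta are d-separated given {gamma, mu, zeta}.

Yes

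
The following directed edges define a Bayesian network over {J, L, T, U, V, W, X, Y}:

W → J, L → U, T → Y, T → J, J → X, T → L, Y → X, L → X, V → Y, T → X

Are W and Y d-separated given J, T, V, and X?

Yes — W and Y are d-separated given {J, T, V, X}.

We examine all 6 paths between W and Y:
  1. W → J ← T → Y — J:collider[open]; T:fork[blocks] ⇒ blocked
  2. W → J ← T → X ← Y — J:collider[open]; T:fork[blocks]; X:collider[open] ⇒ blocked
  3. W → J ← T → L → X ← Y — J:collider[open]; T:fork[blocks]; L:chain[open]; X:collider[open] ⇒ blocked
  4. W → J → X ← T → Y — J:chain[blocks]; X:collider[open]; T:fork[blocks] ⇒ blocked
  5. W → J → X ← Y — J:chain[blocks]; X:collider[open] ⇒ blocked
  6. W → J → X ← L ← T → Y — J:chain[blocks]; X:collider[open]; L:chain[open]; T:fork[blocks] ⇒ blocked
All paths are blocked; W ⊥ Y | {J, T, V, X} holds.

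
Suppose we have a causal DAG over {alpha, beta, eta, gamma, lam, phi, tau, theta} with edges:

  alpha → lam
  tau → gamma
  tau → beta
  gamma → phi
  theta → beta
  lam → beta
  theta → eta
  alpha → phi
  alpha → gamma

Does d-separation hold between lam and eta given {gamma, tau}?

Yes

Enumerating the 3 paths from lam to eta and testing each for blocking by {gamma, tau}:
  1. lam → beta ← theta → eta — beta:collider[blocks]; theta:fork[open] ⇒ blocked
  2. lam ← alpha → gamma ← tau → beta ← theta → eta — alpha:fork[open]; gamma:collider[open]; tau:fork[blocks]; beta:collider[blocks]; theta:fork[open] ⇒ blocked
  3. lam ← alpha → phi ← gamma ← tau → beta ← theta → eta — alpha:fork[open]; phi:collider[blocks]; gamma:chain[blocks]; tau:fork[blocks]; beta:collider[blocks]; theta:fork[open] ⇒ blocked
Every path is blocked, so lam and eta are d-separated given {gamma, tau}.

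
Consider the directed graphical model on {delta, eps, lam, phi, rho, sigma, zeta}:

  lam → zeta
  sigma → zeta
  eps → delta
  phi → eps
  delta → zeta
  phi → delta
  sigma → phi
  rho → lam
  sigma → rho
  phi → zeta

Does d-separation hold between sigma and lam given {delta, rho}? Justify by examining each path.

Yes

Enumerating the 5 paths from sigma to lam and testing each for blocking by {delta, rho}:
Path 1: sigma → rho → lam
  rho is a chain here and rho is conditioned on, so the path is blocked at rho.
Path 2: sigma → zeta ← lam
  zeta is a collider here and neither zeta nor any of its descendants is conditioned on, so the collider stays closed — the path is blocked at zeta.
Path 3: sigma → phi → eps → delta → zeta ← lam
  delta is a chain here and delta is conditioned on, so the path is blocked at delta.
Path 4: sigma → phi → zeta ← lam
  zeta is a collider here and neither zeta nor any of its descendants is conditioned on, so the collider stays closed — the path is blocked at zeta.
Path 5: sigma → phi → delta → zeta ← lam
  delta is a chain here and delta is conditioned on, so the path is blocked at delta.
Since every path is blocked, d-separation holds.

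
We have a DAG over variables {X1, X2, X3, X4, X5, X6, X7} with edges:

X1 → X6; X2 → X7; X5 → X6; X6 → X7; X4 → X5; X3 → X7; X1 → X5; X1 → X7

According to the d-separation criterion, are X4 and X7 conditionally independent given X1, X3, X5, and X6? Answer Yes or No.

Yes — X4 and X7 are d-separated given {X1, X3, X5, X6}.

We examine all 4 paths between X4 and X7:
Path 1: X4 → X5 → X6 ← X1 → X7
  X5 is a chain here and X5 is conditioned on, so the path is blocked at X5.
Path 2: X4 → X5 → X6 → X7
  X5 is a chain here and X5 is conditioned on, so the path is blocked at X5.
Path 3: X4 → X5 ← X1 → X6 → X7
  X1 is a fork here and X1 is conditioned on, so the path is blocked at X1.
Path 4: X4 → X5 ← X1 → X7
  X1 is a fork here and X1 is conditioned on, so the path is blocked at X1.
Every path is blocked, so X4 and X7 are d-separated given {X1, X3, X5, X6}.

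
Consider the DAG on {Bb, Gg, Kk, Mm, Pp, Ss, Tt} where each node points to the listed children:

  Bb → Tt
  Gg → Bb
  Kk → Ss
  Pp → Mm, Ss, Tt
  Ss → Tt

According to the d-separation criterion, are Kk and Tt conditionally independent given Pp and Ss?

Yes

We examine all 2 paths between Kk and Tt:
Path 1: Kk → Ss ← Pp → Tt
  Pp is a fork here and Pp is conditioned on, so the path is blocked at Pp.
Path 2: Kk → Ss → Tt
  Ss is a chain here and Ss is conditioned on, so the path is blocked at Ss.
Since every path is blocked, d-separation holds.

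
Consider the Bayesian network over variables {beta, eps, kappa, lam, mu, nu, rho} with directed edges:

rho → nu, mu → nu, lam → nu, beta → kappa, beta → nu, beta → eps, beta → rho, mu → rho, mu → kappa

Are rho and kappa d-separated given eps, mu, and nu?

No — rho and kappa are not d-separated given {eps, mu, nu}.

There are 6 undirected paths between rho and kappa; checking each against the conditioning set {eps, mu, nu}:
Path 1: rho ← mu → nu ← beta → kappa
  mu is a fork here and mu is conditioned on, so the path is blocked at mu.
Path 2: rho ← mu → kappa
  mu is a fork here and mu is conditioned on, so the path is blocked at mu.
Path 3: rho → nu ← mu → kappa
  mu is a fork here and mu is conditioned on, so the path is blocked at mu.
Path 4: rho → nu ← beta → kappa
  nu is a collider and nu is conditioned on, which opens it; beta is a fork and beta is not conditioned on — no node blocks this path, so it is active.
Path 5: rho ← beta → nu ← mu → kappa
  mu is a fork here and mu is conditioned on, so the path is blocked at mu.
Path 6: rho ← beta → kappa
  beta is a fork and beta is not conditioned on — no node blocks this path, so it is active.
At least one path is unblocked, so d-separation fails.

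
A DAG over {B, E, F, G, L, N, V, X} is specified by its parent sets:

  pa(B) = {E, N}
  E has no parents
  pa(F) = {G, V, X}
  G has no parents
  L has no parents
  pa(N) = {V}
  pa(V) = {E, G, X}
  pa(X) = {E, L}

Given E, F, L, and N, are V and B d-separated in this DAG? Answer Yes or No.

Yes — V and B are d-separated given {E, F, L, N}.

5 paths connect V and B; each must be blocked for d-separation to hold:
Path 1: V ← G → F ← X ← E → B
  E is a fork here and E is conditioned on, so the path is blocked at E.
Path 2: V ← X ← E → B
  E is a fork here and E is conditioned on, so the path is blocked at E.
Path 3: V → N → B
  N is a chain here and N is conditioned on, so the path is blocked at N.
Path 4: V ← E → B
  E is a fork here and E is conditioned on, so the path is blocked at E.
Path 5: V → F ← X ← E → B
  E is a fork here and E is conditioned on, so the path is blocked at E.
Since every path is blocked, d-separation holds.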